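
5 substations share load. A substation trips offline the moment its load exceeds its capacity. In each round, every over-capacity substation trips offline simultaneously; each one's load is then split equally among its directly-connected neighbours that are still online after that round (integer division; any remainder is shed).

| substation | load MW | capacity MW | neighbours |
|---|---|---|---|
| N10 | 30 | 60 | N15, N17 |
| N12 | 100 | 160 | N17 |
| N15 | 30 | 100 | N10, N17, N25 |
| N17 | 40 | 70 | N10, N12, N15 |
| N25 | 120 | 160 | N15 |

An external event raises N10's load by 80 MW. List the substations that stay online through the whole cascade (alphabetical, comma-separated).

Round 1 — N10 at 110 > 60. N10 trips offline.
  N10 sheds 110 MW to N15, N17: 55 each.
    N15: 30+55 = 85 ≤ 100
    N17: 40+55 = 95 > 70
Round 2 — N17 trips offline.
  N17 sheds 95 MW to N12, N15: 47 each (1 lost).
    N12: 100+47 = 147 ≤ 160
    N15: 85+47 = 132 > 100
Round 3 — N15 trips offline.
  N15 sheds 132 MW to N25: 132 each.
    N25: 120+132 = 252 > 160
Round 4 — N25 trips offline.
  N25 sheds 252 MW: no online neighbours, lost.
No further trips.

N12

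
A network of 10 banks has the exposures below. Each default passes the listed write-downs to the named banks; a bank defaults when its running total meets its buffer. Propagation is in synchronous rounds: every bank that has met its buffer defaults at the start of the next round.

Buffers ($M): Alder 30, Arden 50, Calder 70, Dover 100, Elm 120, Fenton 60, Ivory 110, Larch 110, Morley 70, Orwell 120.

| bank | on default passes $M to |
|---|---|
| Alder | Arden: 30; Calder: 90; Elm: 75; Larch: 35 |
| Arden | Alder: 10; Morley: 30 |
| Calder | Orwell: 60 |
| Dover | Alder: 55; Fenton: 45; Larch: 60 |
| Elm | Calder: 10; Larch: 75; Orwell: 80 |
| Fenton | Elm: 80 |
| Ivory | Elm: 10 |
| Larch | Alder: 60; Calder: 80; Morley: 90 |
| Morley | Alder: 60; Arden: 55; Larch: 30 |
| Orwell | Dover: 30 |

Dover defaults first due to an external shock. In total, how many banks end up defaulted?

3

Round 1 — Dover defaults (initial).
  Alder: +55 → 55 ≥ 30
  Fenton: +45 → 45 < 60
  Larch: +60 → 60 < 110
Round 2 — Alder defaults.
  Arden: +30 → 30 < 50
  Calder: +90 → 90 ≥ 70
  Elm: +75 → 75 < 120
  Larch: +35 → 95 < 110
Round 3 — Calder defaults.
  Orwell: +60 → 60 < 120
No further defaults.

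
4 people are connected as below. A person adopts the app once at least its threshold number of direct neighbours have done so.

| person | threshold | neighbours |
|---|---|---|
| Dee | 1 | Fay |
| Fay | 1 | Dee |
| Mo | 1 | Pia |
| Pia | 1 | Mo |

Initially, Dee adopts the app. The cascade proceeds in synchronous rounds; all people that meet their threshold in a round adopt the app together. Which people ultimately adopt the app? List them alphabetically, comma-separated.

Round 1 — Dee adopts the app (initial).
Round 2 — checking thresholds:
  Fay: 1 of 1 neighbours ≥ 1, adopts the app.
Round 3 — no new adoptions; cascade stops.

Dee, Fay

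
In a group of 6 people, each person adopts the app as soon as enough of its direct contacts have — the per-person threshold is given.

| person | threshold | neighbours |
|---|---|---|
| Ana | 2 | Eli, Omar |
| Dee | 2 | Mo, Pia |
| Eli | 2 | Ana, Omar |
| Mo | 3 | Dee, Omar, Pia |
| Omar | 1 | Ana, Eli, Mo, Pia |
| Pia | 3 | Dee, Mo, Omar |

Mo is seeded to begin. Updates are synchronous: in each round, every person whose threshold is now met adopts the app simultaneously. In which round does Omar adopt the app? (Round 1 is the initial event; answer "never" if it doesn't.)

Round 1 — Mo adopts the app (initial).
Round 2 — checking thresholds:
  Dee: 1 of 2 neighbours < 2, holds.
  Omar: 1 of 4 neighbours ≥ 1, adopts the app.
  Pia: 1 of 3 neighbours < 3, holds.
Round 3 — no new adoptions; cascade stops.

2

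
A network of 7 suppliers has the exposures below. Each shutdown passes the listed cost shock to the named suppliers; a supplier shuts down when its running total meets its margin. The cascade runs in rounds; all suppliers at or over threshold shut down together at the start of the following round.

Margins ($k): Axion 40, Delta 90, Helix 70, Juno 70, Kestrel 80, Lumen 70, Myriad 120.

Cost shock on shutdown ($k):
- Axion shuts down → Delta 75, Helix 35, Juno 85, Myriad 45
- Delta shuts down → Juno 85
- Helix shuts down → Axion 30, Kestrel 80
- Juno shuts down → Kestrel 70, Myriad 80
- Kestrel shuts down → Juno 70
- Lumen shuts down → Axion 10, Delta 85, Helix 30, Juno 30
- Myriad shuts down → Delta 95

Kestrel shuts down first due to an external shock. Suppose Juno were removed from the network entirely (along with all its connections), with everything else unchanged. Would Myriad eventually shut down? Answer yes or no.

no

With Juno removed:
Round 1 — Kestrel shuts down (initial).
No further shutdowns.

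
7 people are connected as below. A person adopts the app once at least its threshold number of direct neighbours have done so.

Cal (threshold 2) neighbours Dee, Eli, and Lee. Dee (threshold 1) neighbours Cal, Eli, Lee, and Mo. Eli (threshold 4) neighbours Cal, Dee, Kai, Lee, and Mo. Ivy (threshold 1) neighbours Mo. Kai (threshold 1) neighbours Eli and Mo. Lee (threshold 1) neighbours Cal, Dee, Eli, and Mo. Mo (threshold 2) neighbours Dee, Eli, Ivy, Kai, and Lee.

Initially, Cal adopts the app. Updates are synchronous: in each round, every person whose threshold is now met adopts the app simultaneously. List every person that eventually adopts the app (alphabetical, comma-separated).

Cal, Dee, Eli, Ivy, Kai, Lee, Mo

Round 1 — Cal adopts the app (initial).
Round 2 — checking thresholds:
  Dee: 1 of 4 neighbours ≥ 1, adopts the app.
  Eli: 1 of 5 neighbours < 4, holds.
  Lee: 1 of 4 neighbours ≥ 1, adopts the app.
Round 3 — checking thresholds:
  Eli: 3 of 5 neighbours < 4, holds.
  Mo: 2 of 5 neighbours ≥ 2, adopts the app.
Round 4 — checking thresholds:
  Eli: 4 of 5 neighbours ≥ 4, adopts the app.
  Ivy: 1 of 1 neighbours ≥ 1, adopts the app.
  Kai: 1 of 2 neighbours ≥ 1, adopts the app.
Round 5 — no new adoptions; cascade stops.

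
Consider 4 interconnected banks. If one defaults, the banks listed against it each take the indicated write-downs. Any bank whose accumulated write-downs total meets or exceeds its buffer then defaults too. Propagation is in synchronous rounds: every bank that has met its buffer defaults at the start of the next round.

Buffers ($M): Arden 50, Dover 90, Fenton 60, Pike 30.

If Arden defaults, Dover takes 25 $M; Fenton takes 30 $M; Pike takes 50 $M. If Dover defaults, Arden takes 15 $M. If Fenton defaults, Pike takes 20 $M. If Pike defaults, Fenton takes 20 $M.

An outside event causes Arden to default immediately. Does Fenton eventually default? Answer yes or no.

no

Round 1 — Arden defaults (initial).
  Dover: +25 → 25 < 90
  Fenton: +30 → 30 < 60
  Pike: +50 → 50 ≥ 30
Round 2 — Pike defaults.
  Fenton: +20 → 50 < 60
No further defaults.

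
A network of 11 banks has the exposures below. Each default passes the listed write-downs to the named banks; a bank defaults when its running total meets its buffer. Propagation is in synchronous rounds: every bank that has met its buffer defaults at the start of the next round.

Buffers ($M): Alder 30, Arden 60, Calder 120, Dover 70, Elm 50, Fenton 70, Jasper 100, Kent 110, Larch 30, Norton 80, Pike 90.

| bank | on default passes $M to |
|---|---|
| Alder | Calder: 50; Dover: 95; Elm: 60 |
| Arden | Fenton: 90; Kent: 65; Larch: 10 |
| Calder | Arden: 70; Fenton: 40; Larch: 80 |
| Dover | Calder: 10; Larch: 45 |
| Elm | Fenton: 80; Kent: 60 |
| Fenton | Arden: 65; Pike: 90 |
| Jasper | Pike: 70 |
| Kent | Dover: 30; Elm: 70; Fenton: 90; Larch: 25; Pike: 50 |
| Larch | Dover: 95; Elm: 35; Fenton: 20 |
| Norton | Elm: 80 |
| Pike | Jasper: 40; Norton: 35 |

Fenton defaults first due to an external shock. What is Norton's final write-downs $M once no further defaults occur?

Round 1 — Fenton defaults (initial).
  Arden: +65 → 65 ≥ 60
  Pike: +90 → 90 ≥ 90
Round 2 — Arden, Pike default.
  Jasper: +40 → 40 < 100
  Kent: +65 → 65 < 110
  Larch: +10 → 10 < 30
  Norton: +35 → 35 < 80
No further defaults.

35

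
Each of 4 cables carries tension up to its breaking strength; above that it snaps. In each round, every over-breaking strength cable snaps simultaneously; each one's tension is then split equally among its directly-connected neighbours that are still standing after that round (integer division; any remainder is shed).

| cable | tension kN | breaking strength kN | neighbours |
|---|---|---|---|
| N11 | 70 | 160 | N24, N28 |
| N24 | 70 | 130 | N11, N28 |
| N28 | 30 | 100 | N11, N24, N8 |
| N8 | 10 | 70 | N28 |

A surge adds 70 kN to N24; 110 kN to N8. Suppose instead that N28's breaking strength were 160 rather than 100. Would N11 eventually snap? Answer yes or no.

yes

With N28's breaking strength at 160:
Round 1 — N24 at 140 > 130; N8 at 120 > 70. N24, N8 snap.
  N24 sheds 140 kN to N11, N28: 70 each.
    N11: 70+70 = 140 ≤ 160
    N28: 30+70 = 100 ≤ 160
  N8 sheds 120 kN to N28: 120 each.
    N28: 100+120 = 220 > 160
Round 2 — N28 snaps.
  N28 sheds 220 kN to N11: 220 each.
    N11: 140+220 = 360 > 160
Round 3 — N11 snaps.
  N11 sheds 360 kN: no online neighbours, lost.
No further breaks.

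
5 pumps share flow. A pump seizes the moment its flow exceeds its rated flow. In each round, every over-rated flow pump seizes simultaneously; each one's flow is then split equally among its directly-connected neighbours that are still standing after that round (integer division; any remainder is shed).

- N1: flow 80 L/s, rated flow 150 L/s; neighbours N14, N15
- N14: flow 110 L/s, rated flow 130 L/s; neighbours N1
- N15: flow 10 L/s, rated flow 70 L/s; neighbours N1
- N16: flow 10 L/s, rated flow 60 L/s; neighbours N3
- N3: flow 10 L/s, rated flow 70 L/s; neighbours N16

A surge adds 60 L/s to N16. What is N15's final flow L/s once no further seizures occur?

Round 1 — N16 at 70 > 60. N16 seizes.
  N16 sheds 70 L/s to N3: 70 each.
    N3: 10+70 = 80 > 70
Round 2 — N3 seizes.
  N3 sheds 80 L/s: no online neighbours, lost.
No further seizures.

10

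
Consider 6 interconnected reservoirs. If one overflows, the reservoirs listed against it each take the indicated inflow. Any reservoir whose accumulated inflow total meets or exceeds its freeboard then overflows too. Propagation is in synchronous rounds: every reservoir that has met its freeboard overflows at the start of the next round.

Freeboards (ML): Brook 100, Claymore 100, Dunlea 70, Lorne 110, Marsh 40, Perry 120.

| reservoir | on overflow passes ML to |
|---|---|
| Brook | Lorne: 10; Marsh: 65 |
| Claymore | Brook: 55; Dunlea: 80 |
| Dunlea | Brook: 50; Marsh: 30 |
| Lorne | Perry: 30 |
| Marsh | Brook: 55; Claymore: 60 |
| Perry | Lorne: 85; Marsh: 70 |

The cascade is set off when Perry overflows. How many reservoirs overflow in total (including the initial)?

Round 1 — Perry overflows (initial).
  Lorne: +85 → 85 < 110
  Marsh: +70 → 70 ≥ 40
Round 2 — Marsh overflows.
  Brook: +55 → 55 < 100
  Claymore: +60 → 60 < 100
No further overflows.

2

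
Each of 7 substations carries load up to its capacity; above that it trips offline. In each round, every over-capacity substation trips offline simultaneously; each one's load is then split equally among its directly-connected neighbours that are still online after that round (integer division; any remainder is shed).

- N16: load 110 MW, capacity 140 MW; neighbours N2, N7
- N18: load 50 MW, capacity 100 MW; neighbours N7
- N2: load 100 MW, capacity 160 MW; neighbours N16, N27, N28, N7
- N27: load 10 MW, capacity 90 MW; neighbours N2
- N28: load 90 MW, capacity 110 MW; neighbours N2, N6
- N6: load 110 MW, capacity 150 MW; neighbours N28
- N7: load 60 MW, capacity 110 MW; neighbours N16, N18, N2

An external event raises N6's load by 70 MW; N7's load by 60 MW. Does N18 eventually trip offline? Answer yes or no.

Round 1 — N6 at 180 > 150; N7 at 120 > 110. N6, N7 trip offline.
  N6 sheds 180 MW to N28: 180 each.
    N28: 90+180 = 270 > 110
  N7 sheds 120 MW to N16, N18, N2: 40 each.
    N16: 110+40 = 150 > 140
    N18: 50+40 = 90 ≤ 100
    N2: 100+40 = 140 ≤ 160
Round 2 — N16, N28 trip offline.
  N16 sheds 150 MW to N2: 150 each.
    N2: 140+150 = 290 > 160
  N28 sheds 270 MW to N2: 270 each.
    N2: 290+270 = 560 > 160
Round 3 — N2 trips offline.
  N2 sheds 560 MW to N27: 560 each.
    N27: 10+560 = 570 > 90
Round 4 — N27 trips offline.
  N27 sheds 570 MW: no online neighbours, lost.
No further trips.

no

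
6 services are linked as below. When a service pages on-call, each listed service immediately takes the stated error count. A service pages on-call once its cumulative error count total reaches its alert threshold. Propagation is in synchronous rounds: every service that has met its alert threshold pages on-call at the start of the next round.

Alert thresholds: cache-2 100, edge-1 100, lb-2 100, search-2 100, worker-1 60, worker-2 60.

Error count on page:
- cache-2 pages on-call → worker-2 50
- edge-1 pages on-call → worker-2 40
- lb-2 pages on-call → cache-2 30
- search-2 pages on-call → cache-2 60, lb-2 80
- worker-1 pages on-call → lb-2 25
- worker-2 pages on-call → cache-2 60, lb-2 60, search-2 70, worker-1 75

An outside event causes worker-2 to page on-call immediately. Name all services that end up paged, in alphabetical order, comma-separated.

Round 1 — worker-2 pages on-call (initial).
  cache-2: +60 → 60 < 100
  lb-2: +60 → 60 < 100
  search-2: +70 → 70 < 100
  worker-1: +75 → 75 ≥ 60
Round 2 — worker-1 pages on-call.
  lb-2: +25 → 85 < 100
No further pages.

worker-1, worker-2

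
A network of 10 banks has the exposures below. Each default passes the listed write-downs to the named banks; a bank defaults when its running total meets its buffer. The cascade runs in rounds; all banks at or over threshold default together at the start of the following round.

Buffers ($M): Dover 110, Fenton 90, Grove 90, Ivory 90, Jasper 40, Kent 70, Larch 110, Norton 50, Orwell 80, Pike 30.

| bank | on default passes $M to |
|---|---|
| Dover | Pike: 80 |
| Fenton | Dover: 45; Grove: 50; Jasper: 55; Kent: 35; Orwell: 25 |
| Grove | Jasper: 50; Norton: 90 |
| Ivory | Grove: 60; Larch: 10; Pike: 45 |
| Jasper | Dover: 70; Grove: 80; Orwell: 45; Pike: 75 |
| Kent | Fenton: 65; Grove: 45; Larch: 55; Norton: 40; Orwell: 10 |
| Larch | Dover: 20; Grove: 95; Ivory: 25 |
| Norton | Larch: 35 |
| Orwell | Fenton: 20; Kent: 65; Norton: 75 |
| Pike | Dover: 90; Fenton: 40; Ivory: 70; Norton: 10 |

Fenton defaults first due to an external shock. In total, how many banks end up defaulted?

6

Round 1 — Fenton defaults (initial).
  Dover: +45 → 45 < 110
  Grove: +50 → 50 < 90
  Jasper: +55 → 55 ≥ 40
  Kent: +35 → 35 < 70
  Orwell: +25 → 25 < 80
Round 2 — Jasper defaults.
  Dover: +70 → 115 ≥ 110
  Grove: +80 → 130 ≥ 90
  Orwell: +45 → 70 < 80
  Pike: +75 → 75 ≥ 30
Round 3 — Dover, Grove, Pike default.
  Ivory: +70 → 70 < 90
  Norton: +90+10 → 100 ≥ 50
Round 4 — Norton defaults.
  Larch: +35 → 35 < 110
No further defaults.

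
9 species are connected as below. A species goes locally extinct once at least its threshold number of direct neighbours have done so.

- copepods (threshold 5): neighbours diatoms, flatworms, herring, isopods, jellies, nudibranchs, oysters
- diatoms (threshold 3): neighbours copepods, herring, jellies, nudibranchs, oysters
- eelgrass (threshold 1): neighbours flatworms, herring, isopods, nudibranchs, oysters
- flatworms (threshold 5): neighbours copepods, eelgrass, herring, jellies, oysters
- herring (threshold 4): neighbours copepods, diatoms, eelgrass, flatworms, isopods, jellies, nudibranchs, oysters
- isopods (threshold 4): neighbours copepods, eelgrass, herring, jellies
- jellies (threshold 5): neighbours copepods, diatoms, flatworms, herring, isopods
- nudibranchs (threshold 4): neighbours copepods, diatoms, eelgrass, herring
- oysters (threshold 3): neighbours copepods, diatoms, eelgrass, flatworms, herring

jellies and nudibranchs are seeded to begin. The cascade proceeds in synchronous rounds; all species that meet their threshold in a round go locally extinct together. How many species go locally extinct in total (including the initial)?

3

Round 1 — jellies, nudibranchs go locally extinct (initial).
Round 2 — checking thresholds:
  copepods: 2 of 7 neighbours < 5, not yet.
  diatoms: 2 of 5 neighbours < 3, not yet.
  eelgrass: 1 of 5 neighbours ≥ 1, goes locally extinct.
  flatworms: 1 of 5 neighbours < 5, not yet.
  herring: 2 of 8 neighbours < 4, not yet.
  isopods: 1 of 4 neighbours < 4, not yet.
Round 3 — no new extinctions; cascade stops.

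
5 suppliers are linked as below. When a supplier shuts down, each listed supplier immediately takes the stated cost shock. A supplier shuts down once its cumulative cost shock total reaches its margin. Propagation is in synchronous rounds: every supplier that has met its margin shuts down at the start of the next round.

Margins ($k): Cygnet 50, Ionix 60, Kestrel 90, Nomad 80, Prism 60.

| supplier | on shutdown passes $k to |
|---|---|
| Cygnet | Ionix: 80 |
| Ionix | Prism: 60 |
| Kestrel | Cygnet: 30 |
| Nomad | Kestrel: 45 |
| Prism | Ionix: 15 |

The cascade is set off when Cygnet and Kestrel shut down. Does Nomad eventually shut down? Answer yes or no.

Round 1 — Cygnet, Kestrel shut down (initial).
  Ionix: +80 → 80 ≥ 60
Round 2 — Ionix shuts down.
  Prism: +60 → 60 ≥ 60
Round 3 — Prism shuts down.
No further shutdowns.

no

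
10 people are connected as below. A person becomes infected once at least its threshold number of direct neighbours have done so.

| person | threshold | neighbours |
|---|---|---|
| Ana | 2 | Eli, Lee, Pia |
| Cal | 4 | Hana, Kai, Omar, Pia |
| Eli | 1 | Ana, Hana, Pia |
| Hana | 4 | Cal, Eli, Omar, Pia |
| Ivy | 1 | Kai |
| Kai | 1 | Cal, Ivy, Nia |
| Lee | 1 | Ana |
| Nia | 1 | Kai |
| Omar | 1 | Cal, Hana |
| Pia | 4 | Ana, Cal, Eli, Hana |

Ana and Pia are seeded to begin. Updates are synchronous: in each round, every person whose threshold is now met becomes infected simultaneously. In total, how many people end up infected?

Round 1 — Ana, Pia become infected (initial).
Round 2 — checking thresholds:
  Cal: 1 of 4 neighbours < 4, not yet.
  Eli: 2 of 3 neighbours ≥ 1, becomes infected.
  Hana: 1 of 4 neighbours < 4, not yet.
  Lee: 1 of 1 neighbours ≥ 1, becomes infected.
Round 3 — no new infections; cascade stops.

4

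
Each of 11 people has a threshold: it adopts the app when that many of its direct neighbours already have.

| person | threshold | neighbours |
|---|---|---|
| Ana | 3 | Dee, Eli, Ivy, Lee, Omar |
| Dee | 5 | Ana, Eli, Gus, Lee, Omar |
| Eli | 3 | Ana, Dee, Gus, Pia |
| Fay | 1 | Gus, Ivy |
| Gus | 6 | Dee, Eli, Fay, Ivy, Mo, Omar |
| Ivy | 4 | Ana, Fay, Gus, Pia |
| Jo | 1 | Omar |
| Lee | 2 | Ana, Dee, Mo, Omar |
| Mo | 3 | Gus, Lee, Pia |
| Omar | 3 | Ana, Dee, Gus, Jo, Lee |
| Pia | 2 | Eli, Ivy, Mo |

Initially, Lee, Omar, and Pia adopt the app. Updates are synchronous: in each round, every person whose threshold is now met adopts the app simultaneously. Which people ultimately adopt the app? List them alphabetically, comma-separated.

Round 1 — Lee, Omar, Pia adopt the app (initial).
Round 2 — checking thresholds:
  Ana: 2 of 5 neighbours < 3, below threshold.
  Dee: 2 of 5 neighbours < 5, below threshold.
  Eli: 1 of 4 neighbours < 3, below threshold.
  Gus: 1 of 6 neighbours < 6, below threshold.
  Ivy: 1 of 4 neighbours < 4, below threshold.
  Jo: 1 of 1 neighbours ≥ 1, adopts the app.
  Mo: 2 of 3 neighbours < 3, below threshold.
Round 3 — no new adoptions; cascade stops.

Jo, Lee, Omar, Pia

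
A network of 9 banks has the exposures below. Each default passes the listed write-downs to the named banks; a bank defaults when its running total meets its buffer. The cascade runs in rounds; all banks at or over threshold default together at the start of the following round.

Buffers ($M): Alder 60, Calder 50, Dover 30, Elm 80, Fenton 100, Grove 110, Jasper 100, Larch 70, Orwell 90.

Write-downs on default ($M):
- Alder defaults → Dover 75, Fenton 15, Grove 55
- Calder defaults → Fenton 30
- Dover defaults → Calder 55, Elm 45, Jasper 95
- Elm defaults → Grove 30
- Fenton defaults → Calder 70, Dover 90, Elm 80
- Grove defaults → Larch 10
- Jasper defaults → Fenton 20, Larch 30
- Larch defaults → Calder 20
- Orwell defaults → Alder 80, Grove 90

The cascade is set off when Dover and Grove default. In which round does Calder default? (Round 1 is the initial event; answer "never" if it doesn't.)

2

Round 1 — Dover, Grove default (initial).
  Calder: +55 → 55 ≥ 50
  Elm: +45 → 45 < 80
  Jasper: +95 → 95 < 100
  Larch: +10 → 10 < 70
Round 2 — Calder defaults.
  Fenton: +30 → 30 < 100
No further defaults.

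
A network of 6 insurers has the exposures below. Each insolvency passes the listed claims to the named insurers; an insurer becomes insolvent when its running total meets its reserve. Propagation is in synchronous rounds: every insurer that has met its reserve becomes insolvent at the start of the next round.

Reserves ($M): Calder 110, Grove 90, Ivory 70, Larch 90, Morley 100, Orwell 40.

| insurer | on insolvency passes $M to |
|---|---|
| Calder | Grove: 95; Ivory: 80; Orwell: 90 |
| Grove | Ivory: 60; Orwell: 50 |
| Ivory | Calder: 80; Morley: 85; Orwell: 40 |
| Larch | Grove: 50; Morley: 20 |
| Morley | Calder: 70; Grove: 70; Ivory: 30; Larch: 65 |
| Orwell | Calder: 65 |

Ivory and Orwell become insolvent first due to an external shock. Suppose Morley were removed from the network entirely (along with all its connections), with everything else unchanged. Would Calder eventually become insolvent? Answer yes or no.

yes

With Morley removed:
Round 1 — Ivory, Orwell become insolvent (initial).
  Calder: +80+65 → 145 ≥ 110
Round 2 — Calder becomes insolvent.
  Grove: +95 → 95 ≥ 90
Round 3 — Grove becomes insolvent.
No further insolvencies.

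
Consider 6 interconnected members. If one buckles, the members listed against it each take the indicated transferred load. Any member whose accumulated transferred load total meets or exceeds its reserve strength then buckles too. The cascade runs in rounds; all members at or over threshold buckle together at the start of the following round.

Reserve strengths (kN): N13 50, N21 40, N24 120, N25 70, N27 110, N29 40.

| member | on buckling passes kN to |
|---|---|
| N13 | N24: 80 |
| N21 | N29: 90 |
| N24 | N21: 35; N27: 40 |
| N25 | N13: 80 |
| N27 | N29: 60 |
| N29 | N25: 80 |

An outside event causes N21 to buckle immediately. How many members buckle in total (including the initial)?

Round 1 — N21 buckles (initial).
  N29: +90 → 90 ≥ 40
Round 2 — N29 buckles.
  N25: +80 → 80 ≥ 70
Round 3 — N25 buckles.
  N13: +80 → 80 ≥ 50
Round 4 — N13 buckles.
  N24: +80 → 80 < 120
No further bucklings.

4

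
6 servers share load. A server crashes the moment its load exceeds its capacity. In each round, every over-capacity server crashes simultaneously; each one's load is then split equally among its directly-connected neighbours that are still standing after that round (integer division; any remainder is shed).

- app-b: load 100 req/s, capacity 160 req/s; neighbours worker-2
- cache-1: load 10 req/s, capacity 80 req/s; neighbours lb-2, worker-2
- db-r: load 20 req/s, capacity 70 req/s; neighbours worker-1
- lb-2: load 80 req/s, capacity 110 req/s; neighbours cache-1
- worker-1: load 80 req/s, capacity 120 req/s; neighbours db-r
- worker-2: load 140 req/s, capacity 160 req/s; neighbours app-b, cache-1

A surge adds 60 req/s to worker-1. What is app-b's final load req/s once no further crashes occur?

Round 1 — worker-1 at 140 > 120. worker-1 crashes.
  worker-1 sheds 140 req/s to db-r: 140 each.
    db-r: 20+140 = 160 > 70
Round 2 — db-r crashes.
  db-r sheds 160 req/s: no online neighbours, lost.
No further crashes.

100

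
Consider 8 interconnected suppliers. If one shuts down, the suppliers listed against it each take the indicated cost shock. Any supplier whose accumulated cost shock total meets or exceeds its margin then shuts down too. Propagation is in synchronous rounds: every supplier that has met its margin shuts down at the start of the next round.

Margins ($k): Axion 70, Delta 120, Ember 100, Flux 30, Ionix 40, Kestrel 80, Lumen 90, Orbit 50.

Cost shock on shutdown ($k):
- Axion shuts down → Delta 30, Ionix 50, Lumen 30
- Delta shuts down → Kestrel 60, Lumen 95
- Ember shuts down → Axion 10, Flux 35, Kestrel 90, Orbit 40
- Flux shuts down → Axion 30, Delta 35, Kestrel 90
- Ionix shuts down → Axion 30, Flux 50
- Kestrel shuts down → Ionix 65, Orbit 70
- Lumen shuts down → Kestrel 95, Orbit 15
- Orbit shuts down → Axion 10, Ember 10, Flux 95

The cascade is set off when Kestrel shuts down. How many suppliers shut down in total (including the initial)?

5

Round 1 — Kestrel shuts down (initial).
  Ionix: +65 → 65 ≥ 40
  Orbit: +70 → 70 ≥ 50
Round 2 — Ionix, Orbit shut down.
  Axion: +30+10 → 40 < 70
  Ember: +10 → 10 < 100
  Flux: +50+95 → 145 ≥ 30
Round 3 — Flux shuts down.
  Axion: +30 → 70 ≥ 70
  Delta: +35 → 35 < 120
Round 4 — Axion shuts down.
  Delta: +30 → 65 < 120
  Lumen: +30 → 30 < 90
No further shutdowns.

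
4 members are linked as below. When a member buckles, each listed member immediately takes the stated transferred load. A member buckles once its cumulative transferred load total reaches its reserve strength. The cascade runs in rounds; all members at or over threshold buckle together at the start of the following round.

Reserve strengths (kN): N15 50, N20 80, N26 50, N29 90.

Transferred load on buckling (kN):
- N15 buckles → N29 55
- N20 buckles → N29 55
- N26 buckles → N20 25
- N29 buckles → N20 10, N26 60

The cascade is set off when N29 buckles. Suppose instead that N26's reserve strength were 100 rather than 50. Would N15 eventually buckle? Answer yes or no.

no

With N26's reserve strength at 100:
Round 1 — N29 buckles (initial).
  N20: +10 → 10 < 80
  N26: +60 → 60 < 100
No further bucklings.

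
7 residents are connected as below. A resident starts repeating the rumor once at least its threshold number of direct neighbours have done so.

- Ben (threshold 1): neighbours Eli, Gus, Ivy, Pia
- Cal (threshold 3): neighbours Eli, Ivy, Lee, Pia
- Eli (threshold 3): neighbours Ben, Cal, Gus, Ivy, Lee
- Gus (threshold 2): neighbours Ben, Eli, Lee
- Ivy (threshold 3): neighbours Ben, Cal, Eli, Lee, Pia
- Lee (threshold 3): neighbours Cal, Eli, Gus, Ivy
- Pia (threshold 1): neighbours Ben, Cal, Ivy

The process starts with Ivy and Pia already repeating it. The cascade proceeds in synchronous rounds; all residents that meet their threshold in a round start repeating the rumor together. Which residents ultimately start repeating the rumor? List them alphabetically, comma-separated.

Ben, Ivy, Pia

Round 1 — Ivy, Pia start repeating the rumor (initial).
Round 2 — checking thresholds:
  Ben: 2 of 4 neighbours ≥ 1, starts repeating the rumor.
  Cal: 2 of 4 neighbours < 3, below threshold.
  Eli: 1 of 5 neighbours < 3, below threshold.
  Lee: 1 of 4 neighbours < 3, below threshold.
Round 3 — no new spreads; cascade stops.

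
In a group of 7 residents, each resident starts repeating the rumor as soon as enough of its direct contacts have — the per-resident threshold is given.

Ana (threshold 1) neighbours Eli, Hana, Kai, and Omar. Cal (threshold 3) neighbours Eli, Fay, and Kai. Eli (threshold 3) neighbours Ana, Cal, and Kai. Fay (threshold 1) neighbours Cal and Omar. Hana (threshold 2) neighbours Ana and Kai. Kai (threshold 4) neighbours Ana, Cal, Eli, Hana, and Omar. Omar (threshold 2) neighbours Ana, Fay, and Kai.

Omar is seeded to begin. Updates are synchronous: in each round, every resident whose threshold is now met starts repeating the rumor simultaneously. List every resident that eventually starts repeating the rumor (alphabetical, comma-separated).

Round 1 — Omar starts repeating the rumor (initial).
Round 2 — checking thresholds:
  Ana: 1 of 4 neighbours ≥ 1, starts repeating the rumor.
  Fay: 1 of 2 neighbours ≥ 1, starts repeating the rumor.
  Kai: 1 of 5 neighbours < 4, not yet.
Round 3 — no new spreads; cascade stops.

Ana, Fay, Omar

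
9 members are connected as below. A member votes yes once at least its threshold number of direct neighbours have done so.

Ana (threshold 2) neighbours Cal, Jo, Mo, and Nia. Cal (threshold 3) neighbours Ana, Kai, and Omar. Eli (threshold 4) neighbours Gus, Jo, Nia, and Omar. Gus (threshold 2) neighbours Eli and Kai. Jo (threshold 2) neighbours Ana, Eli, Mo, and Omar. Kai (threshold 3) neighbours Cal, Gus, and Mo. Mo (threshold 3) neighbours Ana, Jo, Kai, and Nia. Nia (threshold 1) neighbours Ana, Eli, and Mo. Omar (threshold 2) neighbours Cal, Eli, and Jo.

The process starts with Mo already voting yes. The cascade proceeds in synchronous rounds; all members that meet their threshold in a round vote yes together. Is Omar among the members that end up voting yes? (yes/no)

Round 1 — Mo votes yes (initial).
Round 2 — checking thresholds:
  Ana: 1 of 4 neighbours < 2, not yet.
  Jo: 1 of 4 neighbours < 2, not yet.
  Kai: 1 of 3 neighbours < 3, not yet.
  Nia: 1 of 3 neighbours ≥ 1, votes yes.
Round 3 — checking thresholds:
  Ana: 2 of 4 neighbours ≥ 2, votes yes.
  Eli: 1 of 4 neighbours < 4, not yet.
  Jo: 1 of 4 neighbours < 2, not yet.
  Kai: 1 of 3 neighbours < 3, not yet.
Round 4 — checking thresholds:
  Cal: 1 of 3 neighbours < 3, not yet.
  Eli: 1 of 4 neighbours < 4, not yet.
  Jo: 2 of 4 neighbours ≥ 2, votes yes.
  Kai: 1 of 3 neighbours < 3, not yet.
Round 5 — no new yes votes; cascade stops.

no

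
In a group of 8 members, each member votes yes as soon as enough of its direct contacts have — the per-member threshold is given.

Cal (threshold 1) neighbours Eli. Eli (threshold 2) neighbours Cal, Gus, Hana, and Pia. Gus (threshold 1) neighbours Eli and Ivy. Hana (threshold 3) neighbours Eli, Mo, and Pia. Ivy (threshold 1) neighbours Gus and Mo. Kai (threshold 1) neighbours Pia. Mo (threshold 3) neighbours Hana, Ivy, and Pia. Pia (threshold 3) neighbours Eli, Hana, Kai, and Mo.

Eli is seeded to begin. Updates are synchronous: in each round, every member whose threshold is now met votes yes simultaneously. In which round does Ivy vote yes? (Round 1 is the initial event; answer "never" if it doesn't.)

Round 1 — Eli votes yes (initial).
Round 2 — checking thresholds:
  Cal: 1 of 1 neighbours ≥ 1, votes yes.
  Gus: 1 of 2 neighbours ≥ 1, votes yes.
  Hana: 1 of 3 neighbours < 3, holds.
  Pia: 1 of 4 neighbours < 3, holds.
Round 3 — checking thresholds:
  Hana: 1 of 3 neighbours < 3, holds.
  Ivy: 1 of 2 neighbours ≥ 1, votes yes.
  Pia: 1 of 4 neighbours < 3, holds.
Round 4 — no new yes votes; cascade stops.

3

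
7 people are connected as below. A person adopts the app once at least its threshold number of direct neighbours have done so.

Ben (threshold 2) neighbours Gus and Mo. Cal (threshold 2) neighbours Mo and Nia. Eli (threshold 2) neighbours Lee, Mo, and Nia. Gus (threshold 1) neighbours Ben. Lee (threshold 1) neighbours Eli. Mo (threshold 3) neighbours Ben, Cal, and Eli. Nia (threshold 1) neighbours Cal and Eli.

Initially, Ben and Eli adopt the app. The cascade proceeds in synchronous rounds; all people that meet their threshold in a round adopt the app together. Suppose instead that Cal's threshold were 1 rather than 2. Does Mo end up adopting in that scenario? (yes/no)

yes

With Cal's threshold at 1:
Round 1 — Ben, Eli adopt the app (initial).
Round 2 — checking thresholds:
  Gus: 1 of 1 neighbours ≥ 1, adopts the app.
  Lee: 1 of 1 neighbours ≥ 1, adopts the app.
  Mo: 2 of 3 neighbours < 3, holds.
  Nia: 1 of 2 neighbours ≥ 1, adopts the app.
Round 3 — checking thresholds:
  Cal: 1 of 2 neighbours ≥ 1, adopts the app.
  Mo: 2 of 3 neighbours < 3, holds.
Round 4 — checking thresholds:
  Mo: 3 of 3 neighbours ≥ 3, adopts the app.
Round 5 — no new adoptions; cascade stops.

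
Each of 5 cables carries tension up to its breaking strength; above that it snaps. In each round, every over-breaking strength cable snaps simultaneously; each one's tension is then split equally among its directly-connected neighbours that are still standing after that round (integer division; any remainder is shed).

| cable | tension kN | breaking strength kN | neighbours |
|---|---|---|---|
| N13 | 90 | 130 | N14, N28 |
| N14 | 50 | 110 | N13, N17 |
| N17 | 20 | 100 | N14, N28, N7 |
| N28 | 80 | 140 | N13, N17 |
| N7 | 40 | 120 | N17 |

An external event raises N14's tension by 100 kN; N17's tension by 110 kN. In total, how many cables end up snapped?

Round 1 — N14 at 150 > 110; N17 at 130 > 100. N14, N17 snap.
  N14 sheds 150 kN to N13: 150 each.
    N13: 90+150 = 240 > 130
  N17 sheds 130 kN to N28, N7: 65 each.
    N28: 80+65 = 145 > 140
    N7: 40+65 = 105 ≤ 120
Round 2 — N13, N28 snap.
  N13 sheds 240 kN: no online neighbours, lost.
  N28 sheds 145 kN: no online neighbours, lost.
No further breaks.

4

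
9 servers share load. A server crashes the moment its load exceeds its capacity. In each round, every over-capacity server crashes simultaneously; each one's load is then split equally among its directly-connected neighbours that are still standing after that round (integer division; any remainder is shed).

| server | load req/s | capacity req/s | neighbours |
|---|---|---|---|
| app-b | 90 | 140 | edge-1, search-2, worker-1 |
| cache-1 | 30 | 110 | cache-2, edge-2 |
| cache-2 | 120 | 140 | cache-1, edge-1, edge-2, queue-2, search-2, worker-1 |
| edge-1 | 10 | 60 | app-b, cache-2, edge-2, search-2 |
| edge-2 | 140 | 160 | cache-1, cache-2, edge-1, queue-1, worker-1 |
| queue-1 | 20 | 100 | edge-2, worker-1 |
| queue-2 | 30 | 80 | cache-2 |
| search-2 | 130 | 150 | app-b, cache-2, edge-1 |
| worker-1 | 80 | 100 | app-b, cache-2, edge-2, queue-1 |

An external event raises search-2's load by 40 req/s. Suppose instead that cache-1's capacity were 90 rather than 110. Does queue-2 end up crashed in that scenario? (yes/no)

no

With cache-1's capacity at 90:
Round 1 — search-2 at 170 > 150. search-2 crashes.
  search-2 sheds 170 req/s to app-b, cache-2, edge-1: 56 each (2 lost).
    app-b: 90+56 = 146 > 140
    cache-2: 120+56 = 176 > 140
    edge-1: 10+56 = 66 > 60
Round 2 — app-b, cache-2, edge-1 crash.
  app-b sheds 146 req/s to worker-1: 146 each.
    worker-1: 80+146 = 226 > 100
  cache-2 sheds 176 req/s to cache-1, edge-2, queue-2, worker-1: 44 each.
    cache-1: 30+44 = 74 ≤ 90
    edge-2: 140+44 = 184 > 160
    queue-2: 30+44 = 74 ≤ 80
    worker-1: 226+44 = 270 > 100
  edge-1 sheds 66 req/s to edge-2: 66 each.
    edge-2: 184+66 = 250 > 160
Round 3 — edge-2, worker-1 crash.
  edge-2 sheds 250 req/s to cache-1, queue-1: 125 each.
    cache-1: 74+125 = 199 > 90
    queue-1: 20+125 = 145 > 100
  worker-1 sheds 270 req/s to queue-1: 270 each.
    queue-1: 145+270 = 415 > 100
Round 4 — cache-1, queue-1 crash.
  cache-1 sheds 199 req/s: no online neighbours, lost.
  queue-1 sheds 415 req/s: no online neighbours, lost.
No further crashes.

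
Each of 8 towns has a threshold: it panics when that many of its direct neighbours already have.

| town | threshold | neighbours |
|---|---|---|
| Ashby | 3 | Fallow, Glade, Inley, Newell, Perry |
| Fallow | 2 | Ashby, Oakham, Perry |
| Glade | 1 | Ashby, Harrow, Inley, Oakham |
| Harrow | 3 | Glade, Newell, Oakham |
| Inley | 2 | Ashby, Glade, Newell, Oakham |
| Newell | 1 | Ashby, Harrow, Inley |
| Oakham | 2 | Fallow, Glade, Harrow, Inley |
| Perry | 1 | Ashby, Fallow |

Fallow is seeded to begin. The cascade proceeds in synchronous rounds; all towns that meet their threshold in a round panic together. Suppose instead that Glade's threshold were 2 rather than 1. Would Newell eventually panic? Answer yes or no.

no

With Glade's threshold at 2:
Round 1 — Fallow panics (initial).
Round 2 — checking thresholds:
  Ashby: 1 of 5 neighbours < 3, holds.
  Oakham: 1 of 4 neighbours < 2, holds.
  Perry: 1 of 2 neighbours ≥ 1, panics.
Round 3 — no new panics; cascade stops.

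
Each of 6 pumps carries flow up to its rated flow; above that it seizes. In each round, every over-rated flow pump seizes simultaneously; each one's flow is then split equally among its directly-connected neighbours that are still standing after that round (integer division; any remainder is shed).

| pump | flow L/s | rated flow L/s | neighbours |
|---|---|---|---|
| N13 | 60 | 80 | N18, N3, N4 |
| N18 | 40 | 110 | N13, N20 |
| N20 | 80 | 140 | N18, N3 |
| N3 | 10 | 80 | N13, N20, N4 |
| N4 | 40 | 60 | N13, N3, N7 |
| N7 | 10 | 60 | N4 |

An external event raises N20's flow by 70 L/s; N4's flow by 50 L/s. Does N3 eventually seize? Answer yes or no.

Round 1 — N20 at 150 > 140; N4 at 90 > 60. N20, N4 seize.
  N20 sheds 150 L/s to N18, N3: 75 each.
    N18: 40+75 = 115 > 110
    N3: 10+75 = 85 > 80
  N4 sheds 90 L/s to N13, N3, N7: 30 each.
    N13: 60+30 = 90 > 80
    N3: 85+30 = 115 > 80
    N7: 10+30 = 40 ≤ 60
Round 2 — N13, N18, N3 seize.
  N13 sheds 90 L/s: no online neighbours, lost.
  N18 sheds 115 L/s: no online neighbours, lost.
  N3 sheds 115 L/s: no online neighbours, lost.
No further seizures.

yes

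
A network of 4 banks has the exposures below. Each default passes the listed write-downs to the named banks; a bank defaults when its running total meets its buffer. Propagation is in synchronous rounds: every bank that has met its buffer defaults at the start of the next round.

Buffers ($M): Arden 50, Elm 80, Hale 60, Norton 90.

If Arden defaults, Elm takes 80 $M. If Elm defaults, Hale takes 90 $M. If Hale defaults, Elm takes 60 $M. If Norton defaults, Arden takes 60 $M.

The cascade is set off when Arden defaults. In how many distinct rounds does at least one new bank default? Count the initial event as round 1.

Round 1 — Arden defaults (initial).
  Elm: +80 → 80 ≥ 80
Round 2 — Elm defaults.
  Hale: +90 → 90 ≥ 60
Round 3 — Hale defaults.
No further defaults.

3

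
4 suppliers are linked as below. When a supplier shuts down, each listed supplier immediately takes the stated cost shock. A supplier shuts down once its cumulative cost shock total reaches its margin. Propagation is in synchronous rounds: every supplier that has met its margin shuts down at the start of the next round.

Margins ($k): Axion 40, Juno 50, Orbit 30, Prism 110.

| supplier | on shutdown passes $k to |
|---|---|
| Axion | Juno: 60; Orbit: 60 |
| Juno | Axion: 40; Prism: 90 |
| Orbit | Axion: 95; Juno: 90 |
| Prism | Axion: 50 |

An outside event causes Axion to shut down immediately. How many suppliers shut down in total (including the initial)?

3

Round 1 — Axion shuts down (initial).
  Juno: +60 → 60 ≥ 50
  Orbit: +60 → 60 ≥ 30
Round 2 — Juno, Orbit shut down.
  Prism: +90 → 90 < 110
No further shutdowns.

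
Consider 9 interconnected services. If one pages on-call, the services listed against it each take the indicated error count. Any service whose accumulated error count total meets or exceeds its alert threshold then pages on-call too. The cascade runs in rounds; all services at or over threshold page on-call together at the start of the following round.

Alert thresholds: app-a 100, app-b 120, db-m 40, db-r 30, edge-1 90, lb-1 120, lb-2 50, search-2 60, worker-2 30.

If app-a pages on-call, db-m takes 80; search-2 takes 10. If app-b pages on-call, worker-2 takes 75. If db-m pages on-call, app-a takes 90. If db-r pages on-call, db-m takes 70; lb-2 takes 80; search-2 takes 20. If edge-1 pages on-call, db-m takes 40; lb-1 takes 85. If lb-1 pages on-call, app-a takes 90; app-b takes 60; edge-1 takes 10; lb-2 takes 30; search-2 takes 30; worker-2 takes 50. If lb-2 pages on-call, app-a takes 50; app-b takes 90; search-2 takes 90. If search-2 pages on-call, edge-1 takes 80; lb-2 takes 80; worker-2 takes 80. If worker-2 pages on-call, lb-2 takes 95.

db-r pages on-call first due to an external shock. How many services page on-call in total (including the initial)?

Round 1 — db-r pages on-call (initial).
  db-m: +70 → 70 ≥ 40
  lb-2: +80 → 80 ≥ 50
  search-2: +20 → 20 < 60
Round 2 — db-m, lb-2 page on-call.
  app-a: +90+50 → 140 ≥ 100
  app-b: +90 → 90 < 120
  search-2: +90 → 110 ≥ 60
Round 3 — app-a, search-2 page on-call.
  edge-1: +80 → 80 < 90
  worker-2: +80 → 80 ≥ 30
Round 4 — worker-2 pages on-call.
No further pages.

6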